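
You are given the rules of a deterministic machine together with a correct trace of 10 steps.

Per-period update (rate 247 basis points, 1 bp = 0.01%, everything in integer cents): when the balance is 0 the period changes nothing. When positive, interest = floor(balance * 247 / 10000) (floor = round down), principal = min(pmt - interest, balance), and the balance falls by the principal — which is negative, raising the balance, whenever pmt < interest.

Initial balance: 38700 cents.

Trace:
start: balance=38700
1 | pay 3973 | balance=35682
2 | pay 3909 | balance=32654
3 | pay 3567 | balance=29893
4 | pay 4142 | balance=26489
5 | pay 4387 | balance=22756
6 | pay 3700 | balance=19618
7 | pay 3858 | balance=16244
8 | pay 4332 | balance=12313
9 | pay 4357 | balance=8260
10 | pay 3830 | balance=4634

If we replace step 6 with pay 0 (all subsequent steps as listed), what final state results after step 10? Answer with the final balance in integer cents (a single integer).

8712

(re-executing from step 6 with the substitution; state before step 6: balance=22756)
6 | pay 0 | balance=23318
7 | pay 3858 | balance=20035
8 | pay 4332 | balance=16197
9 | pay 4357 | balance=12240
10 | pay 3830 | balance=8712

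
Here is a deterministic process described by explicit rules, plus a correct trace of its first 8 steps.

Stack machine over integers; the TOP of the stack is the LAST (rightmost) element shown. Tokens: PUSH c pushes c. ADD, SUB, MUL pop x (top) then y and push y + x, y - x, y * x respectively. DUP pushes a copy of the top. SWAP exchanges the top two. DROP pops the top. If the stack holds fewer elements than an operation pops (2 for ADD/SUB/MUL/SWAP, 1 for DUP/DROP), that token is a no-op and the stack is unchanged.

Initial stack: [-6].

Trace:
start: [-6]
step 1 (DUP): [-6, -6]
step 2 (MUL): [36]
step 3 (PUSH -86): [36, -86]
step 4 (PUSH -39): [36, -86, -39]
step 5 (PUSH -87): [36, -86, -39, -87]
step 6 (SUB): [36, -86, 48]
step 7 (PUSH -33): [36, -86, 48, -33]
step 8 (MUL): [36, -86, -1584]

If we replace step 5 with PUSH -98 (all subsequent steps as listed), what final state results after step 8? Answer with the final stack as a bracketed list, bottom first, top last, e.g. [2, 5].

[36, -86, -1947]

(re-executing from step 5 with the substitution; state before step 5: [36, -86, -39])
step 5 (PUSH -98): [36, -86, -39, -98]
step 6 (SUB): [36, -86, 59]
step 7 (PUSH -33): [36, -86, 59, -33]
step 8 (MUL): [36, -86, -1947]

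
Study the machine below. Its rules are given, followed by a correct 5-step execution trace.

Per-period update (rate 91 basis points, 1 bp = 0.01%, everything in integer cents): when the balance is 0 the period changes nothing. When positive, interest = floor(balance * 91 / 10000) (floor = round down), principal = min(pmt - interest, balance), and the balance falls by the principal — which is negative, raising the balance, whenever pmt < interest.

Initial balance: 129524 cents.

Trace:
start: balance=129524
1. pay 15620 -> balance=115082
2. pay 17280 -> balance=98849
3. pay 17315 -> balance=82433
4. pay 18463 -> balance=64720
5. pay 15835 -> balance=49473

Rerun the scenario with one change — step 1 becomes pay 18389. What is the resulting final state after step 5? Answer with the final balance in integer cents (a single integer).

(re-executing from step 1 with the substitution; state before step 1: balance=129524)
1. pay 18389 -> balance=112313
2. pay 17280 -> balance=96055
3. pay 17315 -> balance=79614
4. pay 18463 -> balance=61875
5. pay 15835 -> balance=46603

46603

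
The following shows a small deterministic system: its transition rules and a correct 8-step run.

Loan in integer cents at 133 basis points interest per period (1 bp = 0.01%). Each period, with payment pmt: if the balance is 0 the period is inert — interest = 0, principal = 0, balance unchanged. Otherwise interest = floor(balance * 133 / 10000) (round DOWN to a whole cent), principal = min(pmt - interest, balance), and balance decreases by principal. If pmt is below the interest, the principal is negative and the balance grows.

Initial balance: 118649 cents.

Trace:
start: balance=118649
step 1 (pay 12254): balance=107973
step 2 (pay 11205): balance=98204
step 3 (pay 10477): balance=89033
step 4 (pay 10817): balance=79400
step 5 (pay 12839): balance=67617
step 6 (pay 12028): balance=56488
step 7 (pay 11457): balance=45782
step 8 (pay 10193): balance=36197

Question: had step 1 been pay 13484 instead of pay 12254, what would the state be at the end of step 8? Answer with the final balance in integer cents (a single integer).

(re-executing from step 1 with the substitution; state before step 1: balance=118649)
step 1 (pay 13484): balance=106743
step 2 (pay 11205): balance=96957
step 3 (pay 10477): balance=87769
step 4 (pay 10817): balance=78119
step 5 (pay 12839): balance=66318
step 6 (pay 12028): balance=55172
step 7 (pay 11457): balance=44448
step 8 (pay 10193): balance=34846

34846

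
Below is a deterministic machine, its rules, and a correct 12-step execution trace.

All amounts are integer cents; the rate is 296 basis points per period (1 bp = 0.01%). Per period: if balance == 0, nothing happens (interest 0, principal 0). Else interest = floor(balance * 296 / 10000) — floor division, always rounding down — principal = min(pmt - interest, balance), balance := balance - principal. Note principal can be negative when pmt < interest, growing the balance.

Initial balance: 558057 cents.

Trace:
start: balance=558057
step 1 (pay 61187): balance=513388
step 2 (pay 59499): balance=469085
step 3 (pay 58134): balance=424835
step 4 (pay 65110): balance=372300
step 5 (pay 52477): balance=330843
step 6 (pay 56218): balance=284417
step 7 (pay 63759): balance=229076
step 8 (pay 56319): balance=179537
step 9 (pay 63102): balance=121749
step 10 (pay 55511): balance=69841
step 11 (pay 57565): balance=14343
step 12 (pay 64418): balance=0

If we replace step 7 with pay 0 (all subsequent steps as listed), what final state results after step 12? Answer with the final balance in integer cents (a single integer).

(re-executing from step 7 with the substitution; state before step 7: balance=284417)
step 7 (pay 0): balance=292835
step 8 (pay 56319): balance=245183
step 9 (pay 63102): balance=189338
step 10 (pay 55511): balance=139431
step 11 (pay 57565): balance=85993
step 12 (pay 64418): balance=24120

24120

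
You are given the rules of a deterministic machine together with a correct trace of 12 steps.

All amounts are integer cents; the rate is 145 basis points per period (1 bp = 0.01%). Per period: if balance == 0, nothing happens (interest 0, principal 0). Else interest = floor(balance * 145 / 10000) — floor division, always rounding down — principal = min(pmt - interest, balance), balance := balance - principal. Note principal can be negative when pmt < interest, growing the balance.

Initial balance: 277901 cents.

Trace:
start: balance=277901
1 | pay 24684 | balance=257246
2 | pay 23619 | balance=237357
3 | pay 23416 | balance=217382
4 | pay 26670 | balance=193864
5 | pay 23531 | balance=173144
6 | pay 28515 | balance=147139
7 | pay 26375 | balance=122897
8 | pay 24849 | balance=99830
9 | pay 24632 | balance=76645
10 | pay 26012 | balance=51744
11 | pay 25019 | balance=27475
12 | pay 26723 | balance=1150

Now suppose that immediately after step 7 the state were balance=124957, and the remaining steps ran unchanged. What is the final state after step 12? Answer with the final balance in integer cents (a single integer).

state after step 7 := balance=124957
8 | pay 24849 | balance=101919
9 | pay 24632 | balance=78764
10 | pay 26012 | balance=53894
11 | pay 25019 | balance=29656
12 | pay 26723 | balance=3363

3363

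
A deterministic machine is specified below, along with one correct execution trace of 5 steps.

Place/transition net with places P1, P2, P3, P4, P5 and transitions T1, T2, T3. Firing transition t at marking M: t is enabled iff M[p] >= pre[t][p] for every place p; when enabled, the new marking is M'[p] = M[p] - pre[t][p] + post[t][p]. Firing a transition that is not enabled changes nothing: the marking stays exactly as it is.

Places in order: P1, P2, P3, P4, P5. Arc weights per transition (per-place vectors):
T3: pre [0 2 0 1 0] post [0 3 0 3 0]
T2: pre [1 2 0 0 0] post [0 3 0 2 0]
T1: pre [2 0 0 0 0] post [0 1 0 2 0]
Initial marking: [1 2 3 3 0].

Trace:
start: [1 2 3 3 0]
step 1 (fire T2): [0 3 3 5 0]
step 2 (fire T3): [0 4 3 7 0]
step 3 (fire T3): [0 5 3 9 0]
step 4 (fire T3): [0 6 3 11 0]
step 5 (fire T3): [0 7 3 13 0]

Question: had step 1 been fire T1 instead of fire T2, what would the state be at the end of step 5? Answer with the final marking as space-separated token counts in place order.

(re-executing from step 1 with the substitution; state before step 1: [1 2 3 3 0])
step 1 (fire T1): [1 2 3 3 0]
step 2 (fire T3): [1 3 3 5 0]
step 3 (fire T3): [1 4 3 7 0]
step 4 (fire T3): [1 5 3 9 0]
step 5 (fire T3): [1 6 3 11 0]

1 6 3 11 0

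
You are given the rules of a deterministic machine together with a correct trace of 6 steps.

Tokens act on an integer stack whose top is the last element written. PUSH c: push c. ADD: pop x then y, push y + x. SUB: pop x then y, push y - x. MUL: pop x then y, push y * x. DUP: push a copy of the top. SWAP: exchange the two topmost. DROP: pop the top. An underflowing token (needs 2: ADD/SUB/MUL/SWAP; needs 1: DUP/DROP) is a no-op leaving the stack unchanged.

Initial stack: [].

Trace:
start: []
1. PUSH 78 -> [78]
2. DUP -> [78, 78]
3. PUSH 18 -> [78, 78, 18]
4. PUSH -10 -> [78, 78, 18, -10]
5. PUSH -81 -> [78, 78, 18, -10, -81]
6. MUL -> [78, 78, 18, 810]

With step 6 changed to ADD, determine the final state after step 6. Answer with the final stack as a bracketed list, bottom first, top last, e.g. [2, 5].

(re-executing from step 6 with the substitution; state before step 6: [78, 78, 18, -10, -81])
6. ADD -> [78, 78, 18, -91]

[78, 78, 18, -91]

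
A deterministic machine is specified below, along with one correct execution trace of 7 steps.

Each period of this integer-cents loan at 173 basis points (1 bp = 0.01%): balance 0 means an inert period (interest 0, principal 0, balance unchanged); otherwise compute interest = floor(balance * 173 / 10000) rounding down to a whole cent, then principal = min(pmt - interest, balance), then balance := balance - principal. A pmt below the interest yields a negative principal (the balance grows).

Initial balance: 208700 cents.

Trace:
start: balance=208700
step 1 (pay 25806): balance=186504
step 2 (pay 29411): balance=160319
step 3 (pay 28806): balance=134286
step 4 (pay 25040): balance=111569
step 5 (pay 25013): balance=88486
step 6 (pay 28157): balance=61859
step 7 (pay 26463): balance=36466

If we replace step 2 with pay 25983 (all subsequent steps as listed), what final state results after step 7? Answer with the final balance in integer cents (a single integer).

(re-executing from step 2 with the substitution; state before step 2: balance=186504)
step 2 (pay 25983): balance=163747
step 3 (pay 28806): balance=137773
step 4 (pay 25040): balance=115116
step 5 (pay 25013): balance=92094
step 6 (pay 28157): balance=65530
step 7 (pay 26463): balance=40200

40200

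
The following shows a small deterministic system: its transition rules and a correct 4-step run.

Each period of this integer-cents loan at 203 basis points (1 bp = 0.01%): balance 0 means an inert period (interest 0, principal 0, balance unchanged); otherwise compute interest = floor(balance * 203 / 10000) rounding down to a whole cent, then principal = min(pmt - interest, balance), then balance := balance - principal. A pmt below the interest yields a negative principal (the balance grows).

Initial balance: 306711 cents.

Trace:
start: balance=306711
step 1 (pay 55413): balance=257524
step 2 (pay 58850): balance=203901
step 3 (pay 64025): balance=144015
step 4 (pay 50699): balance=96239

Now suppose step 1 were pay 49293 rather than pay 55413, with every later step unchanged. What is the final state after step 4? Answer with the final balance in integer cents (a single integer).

102738

(re-executing from step 1 with the substitution; state before step 1: balance=306711)
step 1 (pay 49293): balance=263644
step 2 (pay 58850): balance=210145
step 3 (pay 64025): balance=150385
step 4 (pay 50699): balance=102738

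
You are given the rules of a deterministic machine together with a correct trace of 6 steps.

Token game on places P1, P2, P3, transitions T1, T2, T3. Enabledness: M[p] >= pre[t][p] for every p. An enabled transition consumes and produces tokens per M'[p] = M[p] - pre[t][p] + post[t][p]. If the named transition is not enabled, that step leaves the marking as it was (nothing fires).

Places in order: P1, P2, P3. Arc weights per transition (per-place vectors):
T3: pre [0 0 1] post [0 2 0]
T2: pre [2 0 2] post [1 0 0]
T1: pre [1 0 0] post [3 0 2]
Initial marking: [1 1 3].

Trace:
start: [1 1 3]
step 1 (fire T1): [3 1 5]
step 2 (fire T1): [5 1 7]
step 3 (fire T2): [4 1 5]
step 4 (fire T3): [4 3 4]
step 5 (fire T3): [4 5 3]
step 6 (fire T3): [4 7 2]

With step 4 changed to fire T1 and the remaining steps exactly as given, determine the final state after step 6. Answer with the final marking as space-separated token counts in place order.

(re-executing from step 4 with the substitution; state before step 4: [4 1 5])
step 4 (fire T1): [6 1 7]
step 5 (fire T3): [6 3 6]
step 6 (fire T3): [6 5 5]

6 5 5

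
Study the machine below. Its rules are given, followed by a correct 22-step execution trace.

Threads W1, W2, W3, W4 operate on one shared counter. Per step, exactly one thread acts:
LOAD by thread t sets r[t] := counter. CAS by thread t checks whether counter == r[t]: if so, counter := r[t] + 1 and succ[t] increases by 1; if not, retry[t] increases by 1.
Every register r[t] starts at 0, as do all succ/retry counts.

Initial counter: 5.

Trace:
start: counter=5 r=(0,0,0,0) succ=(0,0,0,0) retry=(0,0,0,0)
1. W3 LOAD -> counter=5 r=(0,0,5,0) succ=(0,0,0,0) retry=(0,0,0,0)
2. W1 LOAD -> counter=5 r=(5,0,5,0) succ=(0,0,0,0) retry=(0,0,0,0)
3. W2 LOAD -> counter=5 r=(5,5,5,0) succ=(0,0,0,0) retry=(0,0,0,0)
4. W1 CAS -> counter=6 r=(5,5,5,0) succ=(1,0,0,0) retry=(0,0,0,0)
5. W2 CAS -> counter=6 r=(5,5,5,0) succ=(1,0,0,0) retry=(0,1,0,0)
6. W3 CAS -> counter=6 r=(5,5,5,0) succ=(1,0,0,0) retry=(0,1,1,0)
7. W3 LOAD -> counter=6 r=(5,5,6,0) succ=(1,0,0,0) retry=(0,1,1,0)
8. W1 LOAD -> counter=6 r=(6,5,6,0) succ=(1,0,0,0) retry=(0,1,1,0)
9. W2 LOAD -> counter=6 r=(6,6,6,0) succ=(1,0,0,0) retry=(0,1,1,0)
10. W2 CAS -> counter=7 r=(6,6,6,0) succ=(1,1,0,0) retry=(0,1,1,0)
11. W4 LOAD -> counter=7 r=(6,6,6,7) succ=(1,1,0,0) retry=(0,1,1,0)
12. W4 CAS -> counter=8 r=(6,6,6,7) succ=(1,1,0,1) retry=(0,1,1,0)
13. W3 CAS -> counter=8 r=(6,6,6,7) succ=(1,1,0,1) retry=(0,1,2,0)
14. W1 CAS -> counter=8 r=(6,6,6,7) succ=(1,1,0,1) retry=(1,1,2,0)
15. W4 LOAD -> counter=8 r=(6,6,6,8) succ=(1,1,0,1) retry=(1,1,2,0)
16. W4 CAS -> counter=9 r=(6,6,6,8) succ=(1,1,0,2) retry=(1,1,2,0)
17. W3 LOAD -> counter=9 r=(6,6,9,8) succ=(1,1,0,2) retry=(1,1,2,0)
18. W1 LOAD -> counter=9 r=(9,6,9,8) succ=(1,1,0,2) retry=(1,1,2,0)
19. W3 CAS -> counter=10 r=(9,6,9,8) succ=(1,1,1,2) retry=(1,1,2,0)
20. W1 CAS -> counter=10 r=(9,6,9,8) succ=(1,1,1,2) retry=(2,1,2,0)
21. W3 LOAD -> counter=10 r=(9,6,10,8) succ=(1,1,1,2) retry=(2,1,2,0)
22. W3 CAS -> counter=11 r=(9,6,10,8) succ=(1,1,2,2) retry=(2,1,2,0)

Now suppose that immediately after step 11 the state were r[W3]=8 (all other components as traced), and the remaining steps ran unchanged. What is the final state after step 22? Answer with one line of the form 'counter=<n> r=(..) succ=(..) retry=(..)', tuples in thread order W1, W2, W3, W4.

counter=12 r=(10,6,11,9) succ=(1,1,3,2) retry=(2,1,1,0)

state after step 11 := counter=7 r=(6,6,8,7) succ=(1,1,0,0) retry=(0,1,1,0)
12. W4 CAS -> counter=8 r=(6,6,8,7) succ=(1,1,0,1) retry=(0,1,1,0)
13. W3 CAS -> counter=9 r=(6,6,8,7) succ=(1,1,1,1) retry=(0,1,1,0)
14. W1 CAS -> counter=9 r=(6,6,8,7) succ=(1,1,1,1) retry=(1,1,1,0)
15. W4 LOAD -> counter=9 r=(6,6,8,9) succ=(1,1,1,1) retry=(1,1,1,0)
16. W4 CAS -> counter=10 r=(6,6,8,9) succ=(1,1,1,2) retry=(1,1,1,0)
17. W3 LOAD -> counter=10 r=(6,6,10,9) succ=(1,1,1,2) retry=(1,1,1,0)
18. W1 LOAD -> counter=10 r=(10,6,10,9) succ=(1,1,1,2) retry=(1,1,1,0)
19. W3 CAS -> counter=11 r=(10,6,10,9) succ=(1,1,2,2) retry=(1,1,1,0)
20. W1 CAS -> counter=11 r=(10,6,10,9) succ=(1,1,2,2) retry=(2,1,1,0)
21. W3 LOAD -> counter=11 r=(10,6,11,9) succ=(1,1,2,2) retry=(2,1,1,0)
22. W3 CAS -> counter=12 r=(10,6,11,9) succ=(1,1,3,2) retry=(2,1,1,0)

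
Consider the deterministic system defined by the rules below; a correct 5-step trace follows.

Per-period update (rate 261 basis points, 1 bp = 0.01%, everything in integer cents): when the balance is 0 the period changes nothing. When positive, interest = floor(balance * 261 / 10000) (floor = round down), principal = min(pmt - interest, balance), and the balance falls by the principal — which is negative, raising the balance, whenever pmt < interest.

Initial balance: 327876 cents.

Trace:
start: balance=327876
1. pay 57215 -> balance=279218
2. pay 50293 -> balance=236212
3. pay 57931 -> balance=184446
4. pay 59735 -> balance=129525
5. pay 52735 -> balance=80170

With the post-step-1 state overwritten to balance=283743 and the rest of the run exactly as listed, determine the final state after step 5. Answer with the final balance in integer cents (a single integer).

state after step 1 := balance=283743
2. pay 50293 -> balance=240855
3. pay 57931 -> balance=189210
4. pay 59735 -> balance=134413
5. pay 52735 -> balance=85186

85186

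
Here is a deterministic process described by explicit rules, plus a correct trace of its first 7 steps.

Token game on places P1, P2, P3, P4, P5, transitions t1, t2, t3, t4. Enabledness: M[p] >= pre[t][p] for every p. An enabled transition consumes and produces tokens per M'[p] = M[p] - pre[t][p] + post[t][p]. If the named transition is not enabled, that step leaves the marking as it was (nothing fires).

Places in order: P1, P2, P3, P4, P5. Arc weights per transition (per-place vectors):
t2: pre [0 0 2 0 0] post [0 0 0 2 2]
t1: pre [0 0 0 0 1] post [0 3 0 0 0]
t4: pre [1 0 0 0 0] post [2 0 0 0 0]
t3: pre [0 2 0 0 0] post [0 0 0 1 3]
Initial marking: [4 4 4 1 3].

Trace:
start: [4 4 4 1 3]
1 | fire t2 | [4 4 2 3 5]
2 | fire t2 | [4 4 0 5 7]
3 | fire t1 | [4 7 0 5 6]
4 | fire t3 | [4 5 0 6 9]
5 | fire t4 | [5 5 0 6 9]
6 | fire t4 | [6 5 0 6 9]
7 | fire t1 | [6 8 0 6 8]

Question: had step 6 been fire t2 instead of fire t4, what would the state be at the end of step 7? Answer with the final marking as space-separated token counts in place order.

5 8 0 6 8

(re-executing from step 6 with the substitution; state before step 6: [5 5 0 6 9])
6 | fire t2 | [5 5 0 6 9]
7 | fire t1 | [5 8 0 6 8]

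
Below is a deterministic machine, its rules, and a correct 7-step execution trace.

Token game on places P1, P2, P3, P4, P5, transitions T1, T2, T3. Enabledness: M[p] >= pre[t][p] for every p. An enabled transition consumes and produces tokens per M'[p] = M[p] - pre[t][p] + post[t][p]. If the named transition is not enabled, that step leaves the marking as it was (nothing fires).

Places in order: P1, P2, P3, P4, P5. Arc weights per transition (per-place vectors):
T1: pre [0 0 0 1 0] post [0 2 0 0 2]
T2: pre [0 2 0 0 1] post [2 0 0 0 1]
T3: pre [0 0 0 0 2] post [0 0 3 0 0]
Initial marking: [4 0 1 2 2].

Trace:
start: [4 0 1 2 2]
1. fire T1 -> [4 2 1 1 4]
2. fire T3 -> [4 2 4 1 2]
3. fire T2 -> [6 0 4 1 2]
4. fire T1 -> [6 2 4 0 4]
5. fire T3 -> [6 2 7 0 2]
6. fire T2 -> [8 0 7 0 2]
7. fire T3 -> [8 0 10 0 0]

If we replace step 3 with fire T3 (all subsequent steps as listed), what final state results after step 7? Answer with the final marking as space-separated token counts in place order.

(re-executing from step 3 with the substitution; state before step 3: [4 2 4 1 2])
3. fire T3 -> [4 2 7 1 0]
4. fire T1 -> [4 4 7 0 2]
5. fire T3 -> [4 4 10 0 0]
6. fire T2 -> [4 4 10 0 0]
7. fire T3 -> [4 4 10 0 0]

4 4 10 0 0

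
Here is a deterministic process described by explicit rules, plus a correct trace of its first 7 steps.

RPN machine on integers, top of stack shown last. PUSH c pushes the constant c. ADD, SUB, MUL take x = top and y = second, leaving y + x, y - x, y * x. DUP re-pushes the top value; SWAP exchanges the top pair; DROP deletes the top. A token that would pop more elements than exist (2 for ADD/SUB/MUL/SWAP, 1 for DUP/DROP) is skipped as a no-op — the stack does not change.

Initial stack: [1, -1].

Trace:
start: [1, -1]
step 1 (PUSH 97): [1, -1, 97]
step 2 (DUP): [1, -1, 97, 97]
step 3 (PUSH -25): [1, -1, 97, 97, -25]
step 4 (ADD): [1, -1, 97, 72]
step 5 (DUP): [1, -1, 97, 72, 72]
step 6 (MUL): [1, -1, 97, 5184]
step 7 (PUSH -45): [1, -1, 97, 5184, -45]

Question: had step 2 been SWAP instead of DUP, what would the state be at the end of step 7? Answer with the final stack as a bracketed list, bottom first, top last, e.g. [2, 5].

[1, 97, 676, -45]

(re-executing from step 2 with the substitution; state before step 2: [1, -1, 97])
step 2 (SWAP): [1, 97, -1]
step 3 (PUSH -25): [1, 97, -1, -25]
step 4 (ADD): [1, 97, -26]
step 5 (DUP): [1, 97, -26, -26]
step 6 (MUL): [1, 97, 676]
step 7 (PUSH -45): [1, 97, 676, -45]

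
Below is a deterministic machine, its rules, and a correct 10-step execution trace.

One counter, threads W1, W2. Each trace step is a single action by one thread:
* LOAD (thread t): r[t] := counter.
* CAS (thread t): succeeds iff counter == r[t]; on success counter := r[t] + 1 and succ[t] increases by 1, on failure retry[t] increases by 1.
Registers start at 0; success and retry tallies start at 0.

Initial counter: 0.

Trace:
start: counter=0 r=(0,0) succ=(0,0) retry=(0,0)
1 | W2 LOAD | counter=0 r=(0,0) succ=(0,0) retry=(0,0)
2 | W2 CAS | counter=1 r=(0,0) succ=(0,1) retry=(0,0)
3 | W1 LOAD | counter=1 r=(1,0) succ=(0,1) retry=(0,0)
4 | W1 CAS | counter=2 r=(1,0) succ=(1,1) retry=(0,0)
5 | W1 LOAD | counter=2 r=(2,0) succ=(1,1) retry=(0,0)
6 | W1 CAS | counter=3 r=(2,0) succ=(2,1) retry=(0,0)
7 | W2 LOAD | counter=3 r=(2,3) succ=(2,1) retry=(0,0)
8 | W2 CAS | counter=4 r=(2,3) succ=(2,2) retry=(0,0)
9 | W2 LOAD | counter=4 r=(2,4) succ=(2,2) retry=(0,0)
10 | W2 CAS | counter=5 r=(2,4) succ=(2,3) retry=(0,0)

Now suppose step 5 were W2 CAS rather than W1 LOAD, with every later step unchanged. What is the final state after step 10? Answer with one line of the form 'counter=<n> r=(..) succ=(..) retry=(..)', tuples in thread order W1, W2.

counter=4 r=(1,3) succ=(1,3) retry=(1,1)

(re-executing from step 5 with the substitution; state before step 5: counter=2 r=(1,0) succ=(1,1) retry=(0,0))
5 | W2 CAS | counter=2 r=(1,0) succ=(1,1) retry=(0,1)
6 | W1 CAS | counter=2 r=(1,0) succ=(1,1) retry=(1,1)
7 | W2 LOAD | counter=2 r=(1,2) succ=(1,1) retry=(1,1)
8 | W2 CAS | counter=3 r=(1,2) succ=(1,2) retry=(1,1)
9 | W2 LOAD | counter=3 r=(1,3) succ=(1,2) retry=(1,1)
10 | W2 CAS | counter=4 r=(1,3) succ=(1,3) retry=(1,1)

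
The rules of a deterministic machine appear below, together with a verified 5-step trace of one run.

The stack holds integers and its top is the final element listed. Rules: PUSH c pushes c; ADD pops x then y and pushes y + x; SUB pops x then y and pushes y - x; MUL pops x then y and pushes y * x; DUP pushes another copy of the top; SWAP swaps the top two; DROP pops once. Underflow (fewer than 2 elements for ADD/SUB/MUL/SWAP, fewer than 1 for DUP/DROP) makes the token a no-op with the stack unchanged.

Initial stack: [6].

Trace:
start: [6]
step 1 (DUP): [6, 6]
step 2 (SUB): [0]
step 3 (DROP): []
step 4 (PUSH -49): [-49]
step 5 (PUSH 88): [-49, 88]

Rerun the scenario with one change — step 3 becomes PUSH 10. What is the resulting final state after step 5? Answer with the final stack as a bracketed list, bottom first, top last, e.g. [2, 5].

[0, 10, -49, 88]

(re-executing from step 3 with the substitution; state before step 3: [0])
step 3 (PUSH 10): [0, 10]
step 4 (PUSH -49): [0, 10, -49]
step 5 (PUSH 88): [0, 10, -49, 88]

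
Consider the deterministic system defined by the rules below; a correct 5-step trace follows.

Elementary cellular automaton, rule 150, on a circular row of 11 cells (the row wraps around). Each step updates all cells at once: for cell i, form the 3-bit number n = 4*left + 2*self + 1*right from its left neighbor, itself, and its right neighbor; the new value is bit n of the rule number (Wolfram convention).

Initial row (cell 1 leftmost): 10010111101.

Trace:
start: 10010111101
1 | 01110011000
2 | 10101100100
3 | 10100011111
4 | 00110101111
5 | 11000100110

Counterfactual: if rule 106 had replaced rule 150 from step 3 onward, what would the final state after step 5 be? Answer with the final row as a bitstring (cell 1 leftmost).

01111110101

(re-executing steps 3..5 under rule 106; state before step 3: 10101100100)
3 | 01011101001
4 | 10110110010
5 | 01111110101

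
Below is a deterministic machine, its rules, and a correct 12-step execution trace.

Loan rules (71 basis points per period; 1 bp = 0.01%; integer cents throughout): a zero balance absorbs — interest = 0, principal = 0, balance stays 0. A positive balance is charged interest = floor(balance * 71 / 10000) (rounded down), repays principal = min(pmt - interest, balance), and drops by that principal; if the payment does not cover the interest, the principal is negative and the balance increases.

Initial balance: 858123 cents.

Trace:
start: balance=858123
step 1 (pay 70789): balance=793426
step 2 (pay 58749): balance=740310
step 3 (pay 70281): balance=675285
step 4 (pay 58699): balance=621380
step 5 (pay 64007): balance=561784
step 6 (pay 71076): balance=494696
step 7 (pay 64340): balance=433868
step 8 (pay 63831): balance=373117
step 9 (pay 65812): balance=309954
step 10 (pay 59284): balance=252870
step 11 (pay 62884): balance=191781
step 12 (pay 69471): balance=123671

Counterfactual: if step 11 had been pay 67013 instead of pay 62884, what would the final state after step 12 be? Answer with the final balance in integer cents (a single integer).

119513

(re-executing from step 11 with the substitution; state before step 11: balance=252870)
step 11 (pay 67013): balance=187652
step 12 (pay 69471): balance=119513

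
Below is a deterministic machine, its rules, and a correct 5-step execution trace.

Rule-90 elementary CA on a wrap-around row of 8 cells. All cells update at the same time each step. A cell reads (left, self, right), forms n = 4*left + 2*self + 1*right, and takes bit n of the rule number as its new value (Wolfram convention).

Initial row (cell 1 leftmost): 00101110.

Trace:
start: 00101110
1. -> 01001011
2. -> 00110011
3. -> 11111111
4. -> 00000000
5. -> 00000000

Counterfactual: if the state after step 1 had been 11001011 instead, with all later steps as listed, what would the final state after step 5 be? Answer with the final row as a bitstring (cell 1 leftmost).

00000000

state after step 1 := 11001011
2. -> 01110010
3. -> 11011101
4. -> 01010101
5. -> 00000000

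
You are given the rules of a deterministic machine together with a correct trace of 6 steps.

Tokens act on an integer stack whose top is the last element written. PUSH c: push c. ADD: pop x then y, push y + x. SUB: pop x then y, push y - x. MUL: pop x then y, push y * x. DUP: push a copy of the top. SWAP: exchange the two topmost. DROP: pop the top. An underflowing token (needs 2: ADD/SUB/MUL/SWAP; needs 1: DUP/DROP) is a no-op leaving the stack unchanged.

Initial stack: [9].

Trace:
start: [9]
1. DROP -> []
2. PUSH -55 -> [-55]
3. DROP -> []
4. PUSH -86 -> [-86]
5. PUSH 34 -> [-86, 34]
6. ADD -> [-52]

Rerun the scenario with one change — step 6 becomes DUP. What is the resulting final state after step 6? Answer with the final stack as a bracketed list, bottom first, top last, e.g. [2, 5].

[-86, 34, 34]

(re-executing from step 6 with the substitution; state before step 6: [-86, 34])
6. DUP -> [-86, 34, 34]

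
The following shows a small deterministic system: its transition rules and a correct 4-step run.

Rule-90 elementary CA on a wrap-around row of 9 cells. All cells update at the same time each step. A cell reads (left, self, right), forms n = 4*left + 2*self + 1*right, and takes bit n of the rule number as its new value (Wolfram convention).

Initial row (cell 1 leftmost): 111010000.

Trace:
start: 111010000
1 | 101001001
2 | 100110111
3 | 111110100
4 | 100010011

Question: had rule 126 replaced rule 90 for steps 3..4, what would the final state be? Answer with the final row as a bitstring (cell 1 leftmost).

100000111

(re-executing steps 3..4 under rule 126; state before step 3: 100110111)
3 | 111111100
4 | 100000111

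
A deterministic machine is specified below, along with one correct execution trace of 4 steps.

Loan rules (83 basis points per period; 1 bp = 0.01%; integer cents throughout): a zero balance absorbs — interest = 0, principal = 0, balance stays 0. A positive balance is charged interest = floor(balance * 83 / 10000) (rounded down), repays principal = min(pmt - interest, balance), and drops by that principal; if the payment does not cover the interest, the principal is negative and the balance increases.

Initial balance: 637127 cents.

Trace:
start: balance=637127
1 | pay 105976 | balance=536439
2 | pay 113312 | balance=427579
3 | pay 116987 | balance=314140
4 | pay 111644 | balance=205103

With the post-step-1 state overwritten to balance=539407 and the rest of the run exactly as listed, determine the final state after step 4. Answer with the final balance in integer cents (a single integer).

state after step 1 := balance=539407
2 | pay 113312 | balance=430572
3 | pay 116987 | balance=317158
4 | pay 111644 | balance=208146

208146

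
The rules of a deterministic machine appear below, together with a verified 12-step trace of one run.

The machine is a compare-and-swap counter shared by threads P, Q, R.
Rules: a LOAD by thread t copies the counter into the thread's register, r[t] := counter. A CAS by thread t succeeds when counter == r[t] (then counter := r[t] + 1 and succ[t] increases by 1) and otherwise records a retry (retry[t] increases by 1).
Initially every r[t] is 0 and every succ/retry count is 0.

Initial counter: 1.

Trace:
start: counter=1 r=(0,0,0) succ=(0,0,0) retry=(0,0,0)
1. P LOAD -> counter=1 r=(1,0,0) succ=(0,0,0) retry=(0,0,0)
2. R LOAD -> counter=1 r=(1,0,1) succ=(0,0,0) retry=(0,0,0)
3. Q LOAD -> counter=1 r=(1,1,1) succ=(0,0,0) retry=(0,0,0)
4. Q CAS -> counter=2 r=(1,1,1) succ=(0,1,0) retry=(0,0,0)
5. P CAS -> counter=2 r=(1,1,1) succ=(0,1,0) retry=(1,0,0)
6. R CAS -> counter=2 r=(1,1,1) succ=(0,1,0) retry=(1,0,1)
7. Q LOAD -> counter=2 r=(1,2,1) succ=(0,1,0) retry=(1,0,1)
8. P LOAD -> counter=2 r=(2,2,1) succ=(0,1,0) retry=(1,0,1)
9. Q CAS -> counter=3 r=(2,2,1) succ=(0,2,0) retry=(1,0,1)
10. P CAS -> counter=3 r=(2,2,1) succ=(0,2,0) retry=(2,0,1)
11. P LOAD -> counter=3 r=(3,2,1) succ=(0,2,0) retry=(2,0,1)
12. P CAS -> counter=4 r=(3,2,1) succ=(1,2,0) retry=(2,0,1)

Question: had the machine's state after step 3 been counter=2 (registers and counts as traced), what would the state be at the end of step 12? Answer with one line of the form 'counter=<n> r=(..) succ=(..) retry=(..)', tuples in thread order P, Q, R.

state after step 3 := counter=2 r=(1,1,1) succ=(0,0,0) retry=(0,0,0)
4. Q CAS -> counter=2 r=(1,1,1) succ=(0,0,0) retry=(0,1,0)
5. P CAS -> counter=2 r=(1,1,1) succ=(0,0,0) retry=(1,1,0)
6. R CAS -> counter=2 r=(1,1,1) succ=(0,0,0) retry=(1,1,1)
7. Q LOAD -> counter=2 r=(1,2,1) succ=(0,0,0) retry=(1,1,1)
8. P LOAD -> counter=2 r=(2,2,1) succ=(0,0,0) retry=(1,1,1)
9. Q CAS -> counter=3 r=(2,2,1) succ=(0,1,0) retry=(1,1,1)
10. P CAS -> counter=3 r=(2,2,1) succ=(0,1,0) retry=(2,1,1)
11. P LOAD -> counter=3 r=(3,2,1) succ=(0,1,0) retry=(2,1,1)
12. P CAS -> counter=4 r=(3,2,1) succ=(1,1,0) retry=(2,1,1)

counter=4 r=(3,2,1) succ=(1,1,0) retry=(2,1,1)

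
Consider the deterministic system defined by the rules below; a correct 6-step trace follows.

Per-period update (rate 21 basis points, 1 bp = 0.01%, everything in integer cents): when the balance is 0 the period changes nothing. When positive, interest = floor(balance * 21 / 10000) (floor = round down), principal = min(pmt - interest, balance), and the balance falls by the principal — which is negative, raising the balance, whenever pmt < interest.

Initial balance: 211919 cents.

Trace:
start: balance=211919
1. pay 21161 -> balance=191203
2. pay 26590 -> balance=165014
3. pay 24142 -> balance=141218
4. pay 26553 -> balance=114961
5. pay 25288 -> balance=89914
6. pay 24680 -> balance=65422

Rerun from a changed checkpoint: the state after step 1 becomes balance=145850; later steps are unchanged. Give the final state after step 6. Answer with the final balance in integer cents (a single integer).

state after step 1 := balance=145850
2. pay 26590 -> balance=119566
3. pay 24142 -> balance=95675
4. pay 26553 -> balance=69322
5. pay 25288 -> balance=44179
6. pay 24680 -> balance=19591

19591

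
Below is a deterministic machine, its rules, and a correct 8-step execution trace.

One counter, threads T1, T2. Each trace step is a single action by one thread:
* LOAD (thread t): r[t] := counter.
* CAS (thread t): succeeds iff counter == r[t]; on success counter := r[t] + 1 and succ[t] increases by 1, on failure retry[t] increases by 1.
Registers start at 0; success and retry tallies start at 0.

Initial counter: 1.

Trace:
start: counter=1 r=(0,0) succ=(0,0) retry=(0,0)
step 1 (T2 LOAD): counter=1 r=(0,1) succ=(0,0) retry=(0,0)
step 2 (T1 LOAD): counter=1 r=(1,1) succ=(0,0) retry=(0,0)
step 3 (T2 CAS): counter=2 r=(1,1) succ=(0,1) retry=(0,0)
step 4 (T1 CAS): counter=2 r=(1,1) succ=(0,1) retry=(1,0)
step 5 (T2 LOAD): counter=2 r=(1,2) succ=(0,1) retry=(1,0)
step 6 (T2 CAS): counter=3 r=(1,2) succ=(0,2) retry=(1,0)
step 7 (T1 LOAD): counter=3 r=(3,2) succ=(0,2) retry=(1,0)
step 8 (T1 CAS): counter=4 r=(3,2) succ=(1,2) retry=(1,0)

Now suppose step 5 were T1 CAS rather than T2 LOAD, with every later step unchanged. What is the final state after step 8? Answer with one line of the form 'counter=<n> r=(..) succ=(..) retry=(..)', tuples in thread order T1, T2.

counter=3 r=(2,1) succ=(1,1) retry=(2,1)

(re-executing from step 5 with the substitution; state before step 5: counter=2 r=(1,1) succ=(0,1) retry=(1,0))
step 5 (T1 CAS): counter=2 r=(1,1) succ=(0,1) retry=(2,0)
step 6 (T2 CAS): counter=2 r=(1,1) succ=(0,1) retry=(2,1)
step 7 (T1 LOAD): counter=2 r=(2,1) succ=(0,1) retry=(2,1)
step 8 (T1 CAS): counter=3 r=(2,1) succ=(1,1) retry=(2,1)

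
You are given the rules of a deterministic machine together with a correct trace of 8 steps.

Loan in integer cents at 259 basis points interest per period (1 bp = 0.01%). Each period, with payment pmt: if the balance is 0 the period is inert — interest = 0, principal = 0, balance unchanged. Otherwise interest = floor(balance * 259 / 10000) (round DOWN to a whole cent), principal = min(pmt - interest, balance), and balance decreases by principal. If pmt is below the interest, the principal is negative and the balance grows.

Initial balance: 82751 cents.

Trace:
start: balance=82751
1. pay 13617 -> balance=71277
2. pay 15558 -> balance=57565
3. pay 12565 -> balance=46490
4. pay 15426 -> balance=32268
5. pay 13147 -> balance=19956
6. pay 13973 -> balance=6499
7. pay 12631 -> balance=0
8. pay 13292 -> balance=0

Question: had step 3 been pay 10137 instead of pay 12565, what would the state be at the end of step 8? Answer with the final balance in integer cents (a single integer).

0

(re-executing from step 3 with the substitution; state before step 3: balance=57565)
3. pay 10137 -> balance=48918
4. pay 15426 -> balance=34758
5. pay 13147 -> balance=22511
6. pay 13973 -> balance=9121
7. pay 12631 -> balance=0
8. pay 13292 -> balance=0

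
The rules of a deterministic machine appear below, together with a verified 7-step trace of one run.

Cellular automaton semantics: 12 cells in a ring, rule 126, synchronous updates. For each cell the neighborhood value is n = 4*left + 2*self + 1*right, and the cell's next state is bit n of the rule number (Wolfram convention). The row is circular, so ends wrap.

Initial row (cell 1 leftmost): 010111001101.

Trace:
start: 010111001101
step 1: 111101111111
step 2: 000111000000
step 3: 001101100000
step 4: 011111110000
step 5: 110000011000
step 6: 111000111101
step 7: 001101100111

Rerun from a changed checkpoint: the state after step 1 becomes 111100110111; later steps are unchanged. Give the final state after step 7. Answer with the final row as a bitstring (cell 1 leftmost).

state after step 1 := 111100110111
step 2: 000111111100
step 3: 001100000110
step 4: 011110001111
step 5: 110011011001
step 6: 011111111111
step 7: 110000000001

110000000001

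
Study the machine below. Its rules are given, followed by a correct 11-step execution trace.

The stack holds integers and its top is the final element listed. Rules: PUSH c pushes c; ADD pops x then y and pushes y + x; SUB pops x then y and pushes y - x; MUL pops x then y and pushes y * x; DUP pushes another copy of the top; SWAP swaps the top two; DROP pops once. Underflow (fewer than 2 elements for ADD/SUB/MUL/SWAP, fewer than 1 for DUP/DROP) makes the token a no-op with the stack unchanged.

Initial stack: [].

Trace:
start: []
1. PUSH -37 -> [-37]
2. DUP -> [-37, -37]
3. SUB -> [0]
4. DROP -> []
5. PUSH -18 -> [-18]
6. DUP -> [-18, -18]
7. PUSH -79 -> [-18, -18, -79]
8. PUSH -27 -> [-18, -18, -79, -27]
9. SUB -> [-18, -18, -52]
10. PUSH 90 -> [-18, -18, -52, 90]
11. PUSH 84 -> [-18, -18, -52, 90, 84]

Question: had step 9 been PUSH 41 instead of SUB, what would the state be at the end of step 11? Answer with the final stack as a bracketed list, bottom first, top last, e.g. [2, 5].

[-18, -18, -79, -27, 41, 90, 84]

(re-executing from step 9 with the substitution; state before step 9: [-18, -18, -79, -27])
9. PUSH 41 -> [-18, -18, -79, -27, 41]
10. PUSH 90 -> [-18, -18, -79, -27, 41, 90]
11. PUSH 84 -> [-18, -18, -79, -27, 41, 90, 84]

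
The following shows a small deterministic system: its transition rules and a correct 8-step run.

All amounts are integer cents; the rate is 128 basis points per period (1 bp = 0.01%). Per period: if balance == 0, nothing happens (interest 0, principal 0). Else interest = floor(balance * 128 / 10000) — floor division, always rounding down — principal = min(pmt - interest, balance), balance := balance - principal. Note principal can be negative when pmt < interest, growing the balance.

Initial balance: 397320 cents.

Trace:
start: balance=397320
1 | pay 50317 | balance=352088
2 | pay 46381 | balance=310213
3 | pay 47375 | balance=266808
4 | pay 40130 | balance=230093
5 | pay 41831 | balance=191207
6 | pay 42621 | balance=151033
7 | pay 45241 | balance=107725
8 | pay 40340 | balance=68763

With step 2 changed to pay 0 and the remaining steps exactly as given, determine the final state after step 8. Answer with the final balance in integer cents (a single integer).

118822

(re-executing from step 2 with the substitution; state before step 2: balance=352088)
2 | pay 0 | balance=356594
3 | pay 47375 | balance=313783
4 | pay 40130 | balance=277669
5 | pay 41831 | balance=239392
6 | pay 42621 | balance=199835
7 | pay 45241 | balance=157151
8 | pay 40340 | balance=118822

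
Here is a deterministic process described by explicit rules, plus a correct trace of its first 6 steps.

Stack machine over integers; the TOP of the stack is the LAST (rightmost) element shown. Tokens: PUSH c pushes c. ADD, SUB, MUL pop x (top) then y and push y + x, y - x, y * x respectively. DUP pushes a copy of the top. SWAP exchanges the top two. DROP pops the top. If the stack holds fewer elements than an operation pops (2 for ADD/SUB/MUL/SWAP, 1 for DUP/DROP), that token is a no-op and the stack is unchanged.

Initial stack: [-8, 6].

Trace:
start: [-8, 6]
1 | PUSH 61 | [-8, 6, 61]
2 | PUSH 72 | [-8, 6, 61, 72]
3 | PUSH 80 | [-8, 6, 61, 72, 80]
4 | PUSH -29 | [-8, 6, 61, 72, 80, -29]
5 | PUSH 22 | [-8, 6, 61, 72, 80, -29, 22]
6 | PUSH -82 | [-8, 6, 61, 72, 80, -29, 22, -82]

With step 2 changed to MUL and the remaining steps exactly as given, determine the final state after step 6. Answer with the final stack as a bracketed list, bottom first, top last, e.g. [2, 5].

(re-executing from step 2 with the substitution; state before step 2: [-8, 6, 61])
2 | MUL | [-8, 366]
3 | PUSH 80 | [-8, 366, 80]
4 | PUSH -29 | [-8, 366, 80, -29]
5 | PUSH 22 | [-8, 366, 80, -29, 22]
6 | PUSH -82 | [-8, 366, 80, -29, 22, -82]

[-8, 366, 80, -29, 22, -82]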